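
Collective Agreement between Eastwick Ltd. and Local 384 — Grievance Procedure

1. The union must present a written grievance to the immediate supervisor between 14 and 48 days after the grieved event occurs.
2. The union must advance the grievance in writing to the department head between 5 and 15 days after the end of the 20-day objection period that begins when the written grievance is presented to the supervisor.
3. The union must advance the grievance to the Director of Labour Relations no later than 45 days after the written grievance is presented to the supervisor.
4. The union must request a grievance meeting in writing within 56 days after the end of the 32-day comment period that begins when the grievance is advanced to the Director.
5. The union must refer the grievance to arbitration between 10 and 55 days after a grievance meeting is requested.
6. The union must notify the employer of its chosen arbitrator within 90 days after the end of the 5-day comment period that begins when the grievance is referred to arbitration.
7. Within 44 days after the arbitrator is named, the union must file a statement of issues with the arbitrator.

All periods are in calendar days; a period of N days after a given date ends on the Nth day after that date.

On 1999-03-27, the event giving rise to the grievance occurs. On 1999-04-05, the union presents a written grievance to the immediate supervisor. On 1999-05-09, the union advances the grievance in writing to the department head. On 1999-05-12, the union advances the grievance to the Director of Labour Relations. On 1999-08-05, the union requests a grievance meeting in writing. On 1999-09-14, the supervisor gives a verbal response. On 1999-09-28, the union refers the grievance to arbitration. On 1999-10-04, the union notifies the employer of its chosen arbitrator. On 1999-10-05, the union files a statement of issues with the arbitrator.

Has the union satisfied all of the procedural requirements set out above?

No

Step 1 — 14 and 48 days from 1999-03-27 (when the grieved event occurs) are 1999-04-10 and 1999-05-14 respectively; done 1999-04-05 — 5 days before the window opened.
Later steps need not be reached.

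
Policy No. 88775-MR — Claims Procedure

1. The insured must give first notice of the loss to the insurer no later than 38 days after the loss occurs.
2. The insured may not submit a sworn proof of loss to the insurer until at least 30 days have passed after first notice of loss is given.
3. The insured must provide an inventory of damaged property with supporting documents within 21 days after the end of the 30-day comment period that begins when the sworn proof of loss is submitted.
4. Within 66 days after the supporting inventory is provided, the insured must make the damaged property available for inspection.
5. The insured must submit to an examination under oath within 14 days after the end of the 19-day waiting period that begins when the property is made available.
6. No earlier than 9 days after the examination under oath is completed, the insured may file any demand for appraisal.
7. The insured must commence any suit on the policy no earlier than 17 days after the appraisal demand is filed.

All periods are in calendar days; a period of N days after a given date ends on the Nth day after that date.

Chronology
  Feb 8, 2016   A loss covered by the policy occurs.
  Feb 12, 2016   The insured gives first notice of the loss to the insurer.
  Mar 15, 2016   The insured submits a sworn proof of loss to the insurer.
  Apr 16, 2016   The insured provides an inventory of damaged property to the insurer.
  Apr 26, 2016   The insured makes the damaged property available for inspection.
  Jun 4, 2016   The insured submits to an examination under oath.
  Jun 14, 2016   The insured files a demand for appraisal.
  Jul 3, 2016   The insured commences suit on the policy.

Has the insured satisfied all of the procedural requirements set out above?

Step 1 — counting 38 days from Feb 8, 2016 (when the loss occurs) gives a deadline of Mar 17, 2016; completed Feb 12, 2016, before the deadline.
Step 2 — must wait 30 days from Feb 12, 2016 (when first notice of loss is given), so not before Mar 13, 2016; done Mar 15, 2016, after the minimum wait.
Step 3 — counting 21 days from Apr 14, 2016 (end of the 30-day comment period, which began when the sworn proof of loss is submitted on Mar 15, 2016) gives a deadline of May 5, 2016; Apr 16, 2016 is within that limit.
Step 4 — counting 66 days from Apr 16, 2016 (when the supporting inventory is provided) gives a deadline of Jun 21, 2016; completed Apr 26, 2016, before the deadline.
Step 5 — counting 14 days from May 15, 2016 (end of the 19-day waiting period, which began when the property is made available on Apr 26, 2016) gives a deadline of May 29, 2016; not done until Jun 4, 2016, 6 days after the deadline.

No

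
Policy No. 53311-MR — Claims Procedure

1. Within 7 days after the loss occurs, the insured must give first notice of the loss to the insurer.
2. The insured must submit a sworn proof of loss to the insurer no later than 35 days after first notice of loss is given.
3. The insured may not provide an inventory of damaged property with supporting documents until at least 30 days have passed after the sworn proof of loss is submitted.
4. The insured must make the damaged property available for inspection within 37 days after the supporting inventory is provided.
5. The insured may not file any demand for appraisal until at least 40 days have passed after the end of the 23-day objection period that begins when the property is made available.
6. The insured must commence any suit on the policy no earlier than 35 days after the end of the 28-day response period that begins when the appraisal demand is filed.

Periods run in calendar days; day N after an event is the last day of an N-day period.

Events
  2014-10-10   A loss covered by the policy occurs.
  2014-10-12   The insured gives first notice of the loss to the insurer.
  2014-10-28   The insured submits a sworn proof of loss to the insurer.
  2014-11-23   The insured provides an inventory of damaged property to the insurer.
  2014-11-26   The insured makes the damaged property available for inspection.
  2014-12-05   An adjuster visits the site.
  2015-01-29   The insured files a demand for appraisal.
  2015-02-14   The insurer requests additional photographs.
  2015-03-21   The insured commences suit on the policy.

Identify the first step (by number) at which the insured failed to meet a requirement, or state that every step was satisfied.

Step 1 — counting 7 days from 2014-10-10 (when the loss occurs) gives a deadline of 2014-10-17; done 2014-10-12 — timely.
Step 2 — counting 35 days from 2014-10-12 (when first notice of loss is given) gives a deadline of 2014-11-16; completed 2014-10-28, before the deadline.
Step 3 — must wait 30 days from 2014-10-28 (when the sworn proof of loss is submitted), so not before 2014-11-27; done 2014-11-23 — 4 days too early.
The procedure was therefore not followed at step 3.

Step 3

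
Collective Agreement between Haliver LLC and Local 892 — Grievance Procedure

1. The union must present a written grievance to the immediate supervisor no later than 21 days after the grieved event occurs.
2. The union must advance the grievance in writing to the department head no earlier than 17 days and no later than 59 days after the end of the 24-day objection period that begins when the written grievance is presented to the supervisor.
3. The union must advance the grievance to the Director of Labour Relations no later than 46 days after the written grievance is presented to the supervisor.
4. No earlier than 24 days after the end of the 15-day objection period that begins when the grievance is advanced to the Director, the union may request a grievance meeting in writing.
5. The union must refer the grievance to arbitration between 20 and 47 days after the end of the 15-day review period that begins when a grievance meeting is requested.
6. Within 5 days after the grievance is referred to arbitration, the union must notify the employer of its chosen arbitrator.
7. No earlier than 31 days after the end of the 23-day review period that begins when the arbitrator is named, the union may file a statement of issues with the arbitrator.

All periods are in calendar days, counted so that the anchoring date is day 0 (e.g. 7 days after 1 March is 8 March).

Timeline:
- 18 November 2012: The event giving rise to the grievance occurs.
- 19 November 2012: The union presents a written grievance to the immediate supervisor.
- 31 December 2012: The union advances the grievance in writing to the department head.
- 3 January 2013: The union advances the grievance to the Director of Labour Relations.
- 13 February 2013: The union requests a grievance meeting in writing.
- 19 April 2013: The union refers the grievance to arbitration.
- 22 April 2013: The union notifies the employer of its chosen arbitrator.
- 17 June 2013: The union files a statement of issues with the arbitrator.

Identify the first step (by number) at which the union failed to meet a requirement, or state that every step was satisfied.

Step 1: 21 days after 18 November 2012 (when the grieved event occurs) is 9 December 2012; 19 November 2012 is within that limit.
Step 2: the window is 17–59 days after 13 December 2012 (end of the 24-day objection period, which began when the written grievance is presented to the supervisor on 19 November 2012), so 30 December 2012 through 10 February 2013; done 31 December 2012 — within the window.
Step 3: 46 days after 19 November 2012 (when the written grievance is presented to the supervisor) is 4 January 2013; done 3 January 2013 — timely.
Step 4: the earliest permitted date is 24 days after 18 January 2013 (end of the 15-day objection period, which began when the grievance is advanced to the Director on 3 January 2013), i.e. 11 February 2013; done 13 February 2013 — permitted.
Step 5: the window is 20–47 days after 28 February 2013 (end of the 15-day review period, which began when a grievance meeting is requested on 13 February 2013), so 20 March 2013 through 16 April 2013; 19 April 2013 is 3 days past the end of the window.
The procedure was therefore not followed at step 5.

Step 5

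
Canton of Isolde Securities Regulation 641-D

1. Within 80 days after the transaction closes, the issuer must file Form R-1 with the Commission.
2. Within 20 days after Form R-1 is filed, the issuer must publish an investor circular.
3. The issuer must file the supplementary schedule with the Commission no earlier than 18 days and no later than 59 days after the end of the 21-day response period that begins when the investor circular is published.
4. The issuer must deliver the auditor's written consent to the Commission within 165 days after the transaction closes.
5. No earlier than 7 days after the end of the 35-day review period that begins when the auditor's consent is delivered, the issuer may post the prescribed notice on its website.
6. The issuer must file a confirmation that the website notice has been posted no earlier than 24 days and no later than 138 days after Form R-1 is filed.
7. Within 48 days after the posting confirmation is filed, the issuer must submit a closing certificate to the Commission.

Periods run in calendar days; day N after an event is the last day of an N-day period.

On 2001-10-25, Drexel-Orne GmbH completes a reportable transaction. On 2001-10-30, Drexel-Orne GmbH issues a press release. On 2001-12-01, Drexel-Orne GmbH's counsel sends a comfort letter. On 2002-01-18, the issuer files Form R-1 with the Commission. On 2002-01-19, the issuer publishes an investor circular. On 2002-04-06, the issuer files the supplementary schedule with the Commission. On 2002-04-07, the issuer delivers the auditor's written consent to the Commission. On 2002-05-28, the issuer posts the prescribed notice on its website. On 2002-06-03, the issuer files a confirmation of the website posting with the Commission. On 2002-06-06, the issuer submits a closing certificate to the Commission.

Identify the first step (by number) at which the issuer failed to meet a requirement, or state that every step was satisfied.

Step 1: 80 days after 2001-10-25 (when the transaction closes) is 2002-01-13; not done until 2002-01-18, 5 days after the deadline.

Step 1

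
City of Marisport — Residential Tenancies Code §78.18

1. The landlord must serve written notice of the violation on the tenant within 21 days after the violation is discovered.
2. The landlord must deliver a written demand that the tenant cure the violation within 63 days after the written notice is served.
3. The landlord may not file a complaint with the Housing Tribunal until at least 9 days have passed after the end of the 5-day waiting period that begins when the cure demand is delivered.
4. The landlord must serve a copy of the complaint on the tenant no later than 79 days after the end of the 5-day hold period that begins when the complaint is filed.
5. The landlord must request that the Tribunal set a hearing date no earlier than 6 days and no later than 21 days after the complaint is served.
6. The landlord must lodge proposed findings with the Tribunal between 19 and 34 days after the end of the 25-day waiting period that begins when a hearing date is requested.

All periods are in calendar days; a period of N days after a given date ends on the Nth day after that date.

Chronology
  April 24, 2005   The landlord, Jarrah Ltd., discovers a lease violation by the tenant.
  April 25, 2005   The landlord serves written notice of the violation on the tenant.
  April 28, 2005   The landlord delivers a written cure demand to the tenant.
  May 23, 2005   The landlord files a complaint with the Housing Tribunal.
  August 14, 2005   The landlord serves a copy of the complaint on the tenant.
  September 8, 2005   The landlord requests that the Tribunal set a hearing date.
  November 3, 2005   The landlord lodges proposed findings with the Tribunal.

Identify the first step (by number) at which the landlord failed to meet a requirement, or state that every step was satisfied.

Step 1 — counting 21 days from April 24, 2005 (when the violation is discovered) gives a deadline of May 15, 2005; done April 25, 2005 — timely.
Step 2 — counting 63 days from April 25, 2005 (when the written notice is served) gives a deadline of June 27, 2005; done April 28, 2005 — timely.
Step 3 — must wait 9 days from May 3, 2005 (end of the 5-day waiting period, which began when the cure demand is delivered on April 28, 2005), so not before May 12, 2005; May 23, 2005 is on or after that date.
Step 4 — counting 79 days from May 28, 2005 (end of the 5-day hold period, which began when the complaint is filed on May 23, 2005) gives a deadline of August 15, 2005; done August 14, 2005 — timely.
Step 5 — 6 and 21 days from August 14, 2005 (when the complaint is served) are August 20, 2005 and September 4, 2005 respectively; done September 8, 2005 — 4 days after the window closed.

Step 5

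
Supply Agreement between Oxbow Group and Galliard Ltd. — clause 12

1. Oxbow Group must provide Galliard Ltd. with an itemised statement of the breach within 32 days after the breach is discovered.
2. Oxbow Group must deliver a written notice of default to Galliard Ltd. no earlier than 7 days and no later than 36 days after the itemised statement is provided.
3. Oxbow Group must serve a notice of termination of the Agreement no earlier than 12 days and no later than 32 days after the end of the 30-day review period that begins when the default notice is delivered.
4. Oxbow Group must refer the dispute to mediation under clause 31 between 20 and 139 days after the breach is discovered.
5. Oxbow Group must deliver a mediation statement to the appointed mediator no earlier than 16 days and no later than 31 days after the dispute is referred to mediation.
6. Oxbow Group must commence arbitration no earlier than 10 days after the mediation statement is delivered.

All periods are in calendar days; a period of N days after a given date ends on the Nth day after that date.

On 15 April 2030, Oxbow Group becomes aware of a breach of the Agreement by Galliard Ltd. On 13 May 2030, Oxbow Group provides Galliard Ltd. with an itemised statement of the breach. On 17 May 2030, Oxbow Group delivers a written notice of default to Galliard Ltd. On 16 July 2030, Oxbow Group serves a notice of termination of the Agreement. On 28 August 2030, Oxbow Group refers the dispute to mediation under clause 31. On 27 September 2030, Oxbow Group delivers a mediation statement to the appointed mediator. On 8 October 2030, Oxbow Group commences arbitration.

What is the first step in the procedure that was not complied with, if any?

Step 2

(1) due by 15 April 2030 + 32 days = 17 May 2030; completed 13 May 2030, before the deadline.
(2) the permitted window runs from 13 May 2030 + 7 = 20 May 2030 to 13 May 2030 + 36 = 18 June 2030; 17 May 2030 is 3 days too early.
The analysis stops there.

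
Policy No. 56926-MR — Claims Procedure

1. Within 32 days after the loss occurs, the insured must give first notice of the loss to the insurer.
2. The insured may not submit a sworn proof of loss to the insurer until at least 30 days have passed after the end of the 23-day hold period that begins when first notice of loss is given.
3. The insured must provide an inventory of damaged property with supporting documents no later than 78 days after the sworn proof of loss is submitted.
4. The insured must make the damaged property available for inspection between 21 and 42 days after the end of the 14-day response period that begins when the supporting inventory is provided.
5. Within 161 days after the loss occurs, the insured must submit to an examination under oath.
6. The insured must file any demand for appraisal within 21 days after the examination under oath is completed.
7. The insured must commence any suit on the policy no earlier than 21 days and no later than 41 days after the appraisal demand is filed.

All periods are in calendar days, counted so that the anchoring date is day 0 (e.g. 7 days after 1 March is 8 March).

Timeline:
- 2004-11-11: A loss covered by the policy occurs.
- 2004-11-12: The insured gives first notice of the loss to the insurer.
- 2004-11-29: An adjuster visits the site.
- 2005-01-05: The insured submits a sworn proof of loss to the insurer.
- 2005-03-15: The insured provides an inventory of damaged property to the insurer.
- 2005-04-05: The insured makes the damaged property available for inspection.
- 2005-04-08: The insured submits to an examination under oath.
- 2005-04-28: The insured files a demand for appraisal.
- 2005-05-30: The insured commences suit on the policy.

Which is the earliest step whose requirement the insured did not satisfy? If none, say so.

Step 4

Step 1: 32 days after 2004-11-11 (when the loss occurs) is 2004-12-13; completed 2004-11-12, before the deadline.
Step 2: the earliest permitted date is 30 days after 2004-12-05 (end of the 23-day hold period, which began when first notice of loss is given on 2004-11-12), i.e. 2005-01-04; done 2005-01-05 — permitted.
Step 3: 78 days after 2005-01-05 (when the sworn proof of loss is submitted) is 2005-03-24; done 2005-03-15 — timely.
Step 4: the window is 21–42 days after 2005-03-29 (end of the 14-day response period, which began when the supporting inventory is provided on 2005-03-15), so 2005-04-19 through 2005-05-10; done 2005-04-05 — 14 days before the window opened.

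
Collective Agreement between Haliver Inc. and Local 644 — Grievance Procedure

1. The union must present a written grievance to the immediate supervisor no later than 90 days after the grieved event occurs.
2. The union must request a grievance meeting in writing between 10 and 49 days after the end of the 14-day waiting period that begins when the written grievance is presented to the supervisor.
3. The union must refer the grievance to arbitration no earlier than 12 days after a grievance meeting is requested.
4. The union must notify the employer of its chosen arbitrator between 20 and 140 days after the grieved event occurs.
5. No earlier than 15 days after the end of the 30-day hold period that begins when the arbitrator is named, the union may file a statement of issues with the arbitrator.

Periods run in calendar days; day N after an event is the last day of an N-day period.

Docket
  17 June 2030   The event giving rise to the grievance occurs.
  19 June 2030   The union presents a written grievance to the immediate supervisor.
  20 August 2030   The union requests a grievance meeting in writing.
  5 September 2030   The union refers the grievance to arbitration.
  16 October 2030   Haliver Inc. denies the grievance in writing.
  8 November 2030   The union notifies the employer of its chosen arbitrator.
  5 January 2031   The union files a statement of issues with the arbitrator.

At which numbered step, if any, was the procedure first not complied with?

Step 4

Step 1: 90 days after 17 June 2030 (when the grieved event occurs) is 15 September 2030; 19 June 2030 is within that limit.
Step 2: the window is 10–49 days after 3 July 2030 (end of the 14-day waiting period, which began when the written grievance is presented to the supervisor on 19 June 2030), so 13 July 2030 through 21 August 2030; done 20 August 2030, which is between those dates.
Step 3: the earliest permitted date is 12 days after 20 August 2030 (when a grievance meeting is requested), i.e. 1 September 2030; done 5 September 2030, after the minimum wait.
Step 4: the window is 20–140 days after 17 June 2030 (when the grieved event occurs), so 7 July 2030 through 4 November 2030; 8 November 2030 is 4 days past the end of the window.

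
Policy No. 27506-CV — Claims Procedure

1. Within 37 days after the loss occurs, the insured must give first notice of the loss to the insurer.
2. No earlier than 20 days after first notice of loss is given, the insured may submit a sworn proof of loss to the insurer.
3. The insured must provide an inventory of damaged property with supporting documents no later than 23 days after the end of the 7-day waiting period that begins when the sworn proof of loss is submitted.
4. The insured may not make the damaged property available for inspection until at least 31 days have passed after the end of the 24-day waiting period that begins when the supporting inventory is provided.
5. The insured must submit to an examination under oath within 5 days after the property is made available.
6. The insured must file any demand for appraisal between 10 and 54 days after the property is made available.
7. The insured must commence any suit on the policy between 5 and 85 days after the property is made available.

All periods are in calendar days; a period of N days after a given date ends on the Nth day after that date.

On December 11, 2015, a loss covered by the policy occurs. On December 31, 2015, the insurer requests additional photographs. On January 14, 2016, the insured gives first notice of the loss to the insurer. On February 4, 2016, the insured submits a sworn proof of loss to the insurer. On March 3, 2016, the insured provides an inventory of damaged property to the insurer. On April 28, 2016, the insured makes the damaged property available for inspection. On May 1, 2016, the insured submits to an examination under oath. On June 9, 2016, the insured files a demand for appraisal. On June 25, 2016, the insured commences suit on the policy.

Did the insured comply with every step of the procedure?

Yes

Step 1 — counting 37 days from December 11, 2015 (when the loss occurs) gives a deadline of January 17, 2016; done January 14, 2016 — timely.
Step 2 — must wait 20 days from January 14, 2016 (when first notice of loss is given), so not before February 3, 2016; done February 4, 2016, after the minimum wait.
Step 3 — counting 23 days from February 11, 2016 (end of the 7-day waiting period, which began when the sworn proof of loss is submitted on February 4, 2016) gives a deadline of March 5, 2016; completed March 3, 2016, before the deadline.
Step 4 — must wait 31 days from March 27, 2016 (end of the 24-day waiting period, which began when the supporting inventory is provided on March 3, 2016), so not before April 27, 2016; done April 28, 2016, after the minimum wait.
Step 5 — counting 5 days from April 28, 2016 (when the property is made available) gives a deadline of May 3, 2016; May 1, 2016 is within that limit.
Step 6 — 10 and 54 days from April 28, 2016 (when the property is made available) are May 8, 2016 and June 21, 2016 respectively; done June 9, 2016, which is between those dates.
Step 7 — 5 and 85 days from April 28, 2016 (when the property is made available) are May 3, 2016 and July 22, 2016 respectively; done June 25, 2016, which is between those dates.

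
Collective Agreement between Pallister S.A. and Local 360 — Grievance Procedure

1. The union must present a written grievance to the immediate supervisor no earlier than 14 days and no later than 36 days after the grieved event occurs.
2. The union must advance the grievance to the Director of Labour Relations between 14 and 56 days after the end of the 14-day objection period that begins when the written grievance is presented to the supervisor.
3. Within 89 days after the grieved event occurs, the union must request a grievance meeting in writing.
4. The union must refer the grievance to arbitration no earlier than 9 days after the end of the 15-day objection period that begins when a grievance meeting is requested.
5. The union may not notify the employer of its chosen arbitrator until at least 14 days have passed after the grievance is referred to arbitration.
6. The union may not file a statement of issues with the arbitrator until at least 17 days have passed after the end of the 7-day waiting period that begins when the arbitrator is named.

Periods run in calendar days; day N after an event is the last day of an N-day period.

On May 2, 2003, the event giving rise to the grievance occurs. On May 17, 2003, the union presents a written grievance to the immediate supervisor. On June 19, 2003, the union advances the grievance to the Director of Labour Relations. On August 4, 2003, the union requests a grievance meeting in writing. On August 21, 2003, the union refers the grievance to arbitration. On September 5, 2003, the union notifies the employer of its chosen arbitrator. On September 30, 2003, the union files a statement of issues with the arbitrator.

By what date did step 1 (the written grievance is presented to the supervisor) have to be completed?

June 7, 2003

Step 1 runs from May 2, 2003, when the grieved event occurs. The window is 14–36 days after May 2, 2003; it closes on June 7, 2003.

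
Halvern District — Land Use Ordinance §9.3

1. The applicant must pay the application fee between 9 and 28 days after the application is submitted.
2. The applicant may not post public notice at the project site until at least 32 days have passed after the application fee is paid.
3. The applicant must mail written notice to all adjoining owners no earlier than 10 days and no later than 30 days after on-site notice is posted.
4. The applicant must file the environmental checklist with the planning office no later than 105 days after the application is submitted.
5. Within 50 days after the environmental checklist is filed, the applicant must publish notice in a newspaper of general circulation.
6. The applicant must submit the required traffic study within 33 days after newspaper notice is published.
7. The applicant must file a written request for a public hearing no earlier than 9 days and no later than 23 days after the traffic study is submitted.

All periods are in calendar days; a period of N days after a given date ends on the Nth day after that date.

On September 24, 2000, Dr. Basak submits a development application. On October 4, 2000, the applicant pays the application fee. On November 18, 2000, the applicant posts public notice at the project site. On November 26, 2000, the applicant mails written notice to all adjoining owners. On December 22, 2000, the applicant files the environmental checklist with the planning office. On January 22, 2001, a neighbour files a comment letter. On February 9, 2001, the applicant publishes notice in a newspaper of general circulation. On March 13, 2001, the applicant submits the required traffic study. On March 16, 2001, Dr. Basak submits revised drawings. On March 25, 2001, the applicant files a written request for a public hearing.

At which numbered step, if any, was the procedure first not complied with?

(1) the permitted window runs from September 24, 2000 + 9 = October 3, 2000 to September 24, 2000 + 28 = October 22, 2000; October 4, 2000 falls inside that range.
(2) permitted from October 4, 2000 + 32 days = November 5, 2000 onward; done November 18, 2000 — permitted.
(3) the permitted window runs from November 18, 2000 + 10 = November 28, 2000 to November 18, 2000 + 30 = December 18, 2000; done November 26, 2000 — 2 days before the window opened.

Step 3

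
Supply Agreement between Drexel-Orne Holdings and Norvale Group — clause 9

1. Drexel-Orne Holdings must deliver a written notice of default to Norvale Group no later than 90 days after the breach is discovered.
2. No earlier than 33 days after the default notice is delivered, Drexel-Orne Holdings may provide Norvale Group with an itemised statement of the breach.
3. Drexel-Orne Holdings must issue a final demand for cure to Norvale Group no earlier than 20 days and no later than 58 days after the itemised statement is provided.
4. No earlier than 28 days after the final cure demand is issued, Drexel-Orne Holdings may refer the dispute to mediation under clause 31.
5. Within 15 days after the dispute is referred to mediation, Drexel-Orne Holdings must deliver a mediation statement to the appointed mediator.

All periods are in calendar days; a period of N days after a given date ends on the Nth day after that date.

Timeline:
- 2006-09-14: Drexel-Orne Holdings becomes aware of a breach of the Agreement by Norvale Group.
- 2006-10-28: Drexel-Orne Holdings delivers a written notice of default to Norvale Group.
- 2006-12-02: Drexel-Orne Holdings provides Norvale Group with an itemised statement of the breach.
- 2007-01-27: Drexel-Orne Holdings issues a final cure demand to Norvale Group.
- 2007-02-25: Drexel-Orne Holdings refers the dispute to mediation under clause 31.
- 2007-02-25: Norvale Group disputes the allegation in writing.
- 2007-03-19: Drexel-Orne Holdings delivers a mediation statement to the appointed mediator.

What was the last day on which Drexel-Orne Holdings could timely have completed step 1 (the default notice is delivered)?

Step 1 runs from 2006-09-14, when the breach is discovered. 90 days after 2006-09-14 is 2006-12-13.

2006-12-13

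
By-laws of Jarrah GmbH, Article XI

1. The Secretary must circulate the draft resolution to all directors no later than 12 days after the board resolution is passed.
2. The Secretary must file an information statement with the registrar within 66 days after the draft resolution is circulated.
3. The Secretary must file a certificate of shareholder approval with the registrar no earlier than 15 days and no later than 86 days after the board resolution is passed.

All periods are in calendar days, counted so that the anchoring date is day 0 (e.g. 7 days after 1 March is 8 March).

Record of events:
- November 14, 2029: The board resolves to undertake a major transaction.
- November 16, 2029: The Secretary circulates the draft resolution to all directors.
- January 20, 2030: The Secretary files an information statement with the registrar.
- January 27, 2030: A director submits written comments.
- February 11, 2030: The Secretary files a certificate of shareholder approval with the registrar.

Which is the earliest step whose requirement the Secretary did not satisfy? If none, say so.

(1) due by November 14, 2029 + 12 days = November 26, 2029; completed November 16, 2029, before the deadline.
(2) due by November 16, 2029 + 66 days = January 21, 2030; January 20, 2030 is within that limit.
(3) the permitted window runs from November 14, 2029 + 15 = November 29, 2029 to November 14, 2029 + 86 = February 8, 2030; done February 11, 2030 — 3 days after the window closed.

Step 3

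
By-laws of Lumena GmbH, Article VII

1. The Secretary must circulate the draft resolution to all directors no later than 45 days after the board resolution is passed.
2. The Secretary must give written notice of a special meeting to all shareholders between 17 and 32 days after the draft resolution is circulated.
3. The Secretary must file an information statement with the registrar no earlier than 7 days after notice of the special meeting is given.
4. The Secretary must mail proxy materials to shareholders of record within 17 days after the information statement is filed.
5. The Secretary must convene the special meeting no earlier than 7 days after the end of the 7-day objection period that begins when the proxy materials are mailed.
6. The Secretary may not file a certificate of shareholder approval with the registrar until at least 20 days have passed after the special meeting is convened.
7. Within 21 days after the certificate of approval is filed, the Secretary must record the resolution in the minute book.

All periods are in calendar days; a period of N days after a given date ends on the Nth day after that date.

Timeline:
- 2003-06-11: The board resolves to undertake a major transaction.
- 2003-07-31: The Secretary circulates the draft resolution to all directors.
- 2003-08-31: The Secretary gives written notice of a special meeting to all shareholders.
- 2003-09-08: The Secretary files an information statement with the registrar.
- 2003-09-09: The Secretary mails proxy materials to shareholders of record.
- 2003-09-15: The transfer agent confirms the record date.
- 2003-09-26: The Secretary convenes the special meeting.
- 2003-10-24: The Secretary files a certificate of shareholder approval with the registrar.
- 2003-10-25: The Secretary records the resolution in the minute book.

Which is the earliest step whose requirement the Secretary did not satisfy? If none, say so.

Step 1: 45 days after 2003-06-11 (when the board resolution is passed) is 2003-07-26; 2003-07-31 misses that deadline by 5 days.

Step 1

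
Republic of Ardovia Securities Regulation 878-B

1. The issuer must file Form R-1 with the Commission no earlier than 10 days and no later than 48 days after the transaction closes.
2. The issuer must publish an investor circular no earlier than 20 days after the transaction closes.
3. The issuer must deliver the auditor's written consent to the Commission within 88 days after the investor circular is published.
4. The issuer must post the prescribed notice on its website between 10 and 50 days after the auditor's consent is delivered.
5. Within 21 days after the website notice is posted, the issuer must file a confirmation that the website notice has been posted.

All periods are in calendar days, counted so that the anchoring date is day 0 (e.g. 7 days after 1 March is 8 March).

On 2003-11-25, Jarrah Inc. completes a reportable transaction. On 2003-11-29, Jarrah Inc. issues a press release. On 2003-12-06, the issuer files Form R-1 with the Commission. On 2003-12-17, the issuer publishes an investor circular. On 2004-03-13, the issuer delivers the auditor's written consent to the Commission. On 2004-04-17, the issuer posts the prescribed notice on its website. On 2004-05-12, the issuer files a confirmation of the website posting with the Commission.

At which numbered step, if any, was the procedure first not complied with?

Step 1 — 10 and 48 days from 2003-11-25 (when the transaction closes) are 2003-12-05 and 2004-01-12 respectively; done 2003-12-06 — within the window.
Step 2 — must wait 20 days from 2003-11-25 (when the transaction closes), so not before 2003-12-15; done 2003-12-17 — permitted.
Step 3 — counting 88 days from 2003-12-17 (when the investor circular is published) gives a deadline of 2004-03-14; completed 2004-03-13, before the deadline.
Step 4 — 10 and 50 days from 2004-03-13 (when the auditor's consent is delivered) are 2004-03-23 and 2004-05-02 respectively; done 2004-04-17 — within the window.
Step 5 — counting 21 days from 2004-04-17 (when the website notice is posted) gives a deadline of 2004-05-08; done 2004-05-12 — 4 days late.

Step 5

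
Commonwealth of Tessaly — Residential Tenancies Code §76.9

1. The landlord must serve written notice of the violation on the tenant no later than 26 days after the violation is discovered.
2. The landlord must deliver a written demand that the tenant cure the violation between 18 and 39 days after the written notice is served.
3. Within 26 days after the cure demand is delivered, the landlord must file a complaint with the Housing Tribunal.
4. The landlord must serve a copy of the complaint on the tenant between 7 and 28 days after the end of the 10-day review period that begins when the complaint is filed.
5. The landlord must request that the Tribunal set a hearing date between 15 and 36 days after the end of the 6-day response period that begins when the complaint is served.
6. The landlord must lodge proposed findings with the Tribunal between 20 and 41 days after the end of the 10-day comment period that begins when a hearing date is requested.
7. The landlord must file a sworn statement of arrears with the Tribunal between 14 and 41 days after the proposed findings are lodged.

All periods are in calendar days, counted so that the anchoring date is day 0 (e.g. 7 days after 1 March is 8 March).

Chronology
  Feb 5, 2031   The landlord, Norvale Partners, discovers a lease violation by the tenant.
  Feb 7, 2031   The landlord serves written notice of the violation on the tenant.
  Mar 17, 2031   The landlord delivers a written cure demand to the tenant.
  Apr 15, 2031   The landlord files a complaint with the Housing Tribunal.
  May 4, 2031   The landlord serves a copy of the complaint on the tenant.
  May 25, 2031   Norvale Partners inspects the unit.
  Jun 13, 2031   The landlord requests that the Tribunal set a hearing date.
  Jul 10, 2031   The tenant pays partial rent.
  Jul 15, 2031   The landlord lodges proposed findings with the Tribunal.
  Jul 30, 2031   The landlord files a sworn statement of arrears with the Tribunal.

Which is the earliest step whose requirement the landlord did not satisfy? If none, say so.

Step 1: 26 days after Feb 5, 2031 (when the violation is discovered) is Mar 3, 2031; Feb 7, 2031 is within that limit.
Step 2: the window is 18–39 days after Feb 7, 2031 (when the written notice is served), so Feb 25, 2031 through Mar 18, 2031; done Mar 17, 2031 — within the window.
Step 3: 26 days after Mar 17, 2031 (when the cure demand is delivered) is Apr 12, 2031; Apr 15, 2031 misses that deadline by 3 days.

Step 3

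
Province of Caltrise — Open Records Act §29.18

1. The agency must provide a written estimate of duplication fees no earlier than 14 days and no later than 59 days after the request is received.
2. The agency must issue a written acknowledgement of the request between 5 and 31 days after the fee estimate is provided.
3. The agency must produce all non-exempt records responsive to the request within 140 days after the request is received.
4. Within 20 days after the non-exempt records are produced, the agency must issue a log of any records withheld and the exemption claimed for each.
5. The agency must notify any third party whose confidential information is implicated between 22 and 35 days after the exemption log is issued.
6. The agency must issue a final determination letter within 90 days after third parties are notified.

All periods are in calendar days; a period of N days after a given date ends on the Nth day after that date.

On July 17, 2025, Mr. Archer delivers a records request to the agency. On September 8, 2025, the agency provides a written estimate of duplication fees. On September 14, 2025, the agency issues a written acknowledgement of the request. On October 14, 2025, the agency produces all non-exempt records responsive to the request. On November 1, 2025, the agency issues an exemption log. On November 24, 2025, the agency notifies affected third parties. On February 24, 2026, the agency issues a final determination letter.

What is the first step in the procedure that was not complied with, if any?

Step 1 — 14 and 59 days from July 17, 2025 (when the request is received) are July 31, 2025 and September 14, 2025 respectively; done September 8, 2025, which is between those dates.
Step 2 — 5 and 31 days from September 8, 2025 (when the fee estimate is provided) are September 13, 2025 and October 9, 2025 respectively; done September 14, 2025 — within the window.
Step 3 — counting 140 days from July 17, 2025 (when the request is received) gives a deadline of December 4, 2025; done October 14, 2025 — timely.
Step 4 — counting 20 days from October 14, 2025 (when the non-exempt records are produced) gives a deadline of November 3, 2025; completed November 1, 2025, before the deadline.
Step 5 — 22 and 35 days from November 1, 2025 (when the exemption log is issued) are November 23, 2025 and December 6, 2025 respectively; November 24, 2025 falls inside that range.
Step 6 — counting 90 days from November 24, 2025 (when third parties are notified) gives a deadline of February 22, 2026; not done until February 24, 2026, 2 days after the deadline.

Step 6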